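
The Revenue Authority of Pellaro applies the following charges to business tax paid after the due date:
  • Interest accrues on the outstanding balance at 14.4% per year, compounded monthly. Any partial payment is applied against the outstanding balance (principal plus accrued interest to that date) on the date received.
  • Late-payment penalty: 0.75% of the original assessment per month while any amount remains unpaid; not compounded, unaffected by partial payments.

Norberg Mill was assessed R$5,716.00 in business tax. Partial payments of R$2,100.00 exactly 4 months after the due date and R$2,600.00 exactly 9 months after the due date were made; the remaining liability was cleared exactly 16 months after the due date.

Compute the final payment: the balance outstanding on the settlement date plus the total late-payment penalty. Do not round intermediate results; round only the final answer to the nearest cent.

Monthly rate = 14.4% ÷ 12 = 1.2%
Balance at month 4: R$5,716.0000 × (1 + 0.012)^4 = R$5,995.3463…
After R$2,100.00 payment: R$5,995.3463… − R$2,100.00 = R$3,895.3463…
Balance at month 9: R$3,895.3463… × (1 + 0.012)^5 = R$4,134.7440…
After R$2,600.00 payment: R$4,134.7440… − R$2,600.00 = R$1,534.7440…
Balance at month 16: R$1,534.7440… × (1 + 0.012)^7 = R$1,668.3976…
Penalty: 16 × 0.75% × R$5,716.00 = R$685.92
Final settlement = outstanding balance + penalty = R$1,668.3976… + R$685.92 = R$2,354.32

R$2,354.32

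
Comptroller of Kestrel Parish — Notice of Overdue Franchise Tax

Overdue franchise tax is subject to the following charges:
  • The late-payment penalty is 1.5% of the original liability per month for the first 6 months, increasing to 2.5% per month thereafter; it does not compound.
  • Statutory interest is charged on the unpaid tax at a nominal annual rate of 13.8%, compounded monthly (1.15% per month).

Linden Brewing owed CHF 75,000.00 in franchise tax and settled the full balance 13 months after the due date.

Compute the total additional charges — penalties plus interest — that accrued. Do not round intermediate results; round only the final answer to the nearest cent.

CHF 31,894.74

Penalty, months 1–6: 6 × 1.5% × CHF 75,000.00 = CHF 6,750.00
Penalty, months 7–13: 7 × 2.5% × CHF 75,000.00 = CHF 13,125.00
Interest: CHF 75,000.00 × ((1 + 0.0115)^13 − 1) = CHF 75,000.00 × 0.1602632… = CHF 12,019.7429…
Penalties + interest = CHF 19,875.0000 + CHF 12,019.7429… = CHF 31,894.74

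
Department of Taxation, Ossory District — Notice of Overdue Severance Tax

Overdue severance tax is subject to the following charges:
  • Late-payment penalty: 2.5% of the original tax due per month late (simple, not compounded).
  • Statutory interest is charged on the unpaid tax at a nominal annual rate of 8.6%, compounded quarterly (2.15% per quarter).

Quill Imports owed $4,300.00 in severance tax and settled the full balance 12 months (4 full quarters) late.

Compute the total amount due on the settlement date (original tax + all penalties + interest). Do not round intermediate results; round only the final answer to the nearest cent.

$5,971.90

Late-payment penalty: 12 × 2.5% × $4,300.00 = $1,290.00
Interest: $4,300.00 × ((1 + 0.0215)^4 − 1) = $4,300.00 × 0.0888135… = $381.8979…
Total = $4,300.00 + $1,290.0000 + $381.8979… = $5,971.90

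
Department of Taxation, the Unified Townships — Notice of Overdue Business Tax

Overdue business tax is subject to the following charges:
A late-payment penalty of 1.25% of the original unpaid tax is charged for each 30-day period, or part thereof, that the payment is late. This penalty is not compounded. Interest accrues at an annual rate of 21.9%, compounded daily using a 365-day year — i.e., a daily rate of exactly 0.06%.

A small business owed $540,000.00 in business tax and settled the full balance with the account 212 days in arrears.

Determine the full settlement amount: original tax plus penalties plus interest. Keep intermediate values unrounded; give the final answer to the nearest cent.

Penalty periods: ⌈212/30⌉ = 8; penalty = 8 × 1.25% × $540,000.00 = $54,000.00
Interest: $540,000.00 × ((1 + 0.0006)^212 − 1) = $540,000.00 × 0.13560081… = $73,224.4352…
Total = $540,000.00 + $54,000.0000 + $73,224.4352… = $667,224.44

$667,224.44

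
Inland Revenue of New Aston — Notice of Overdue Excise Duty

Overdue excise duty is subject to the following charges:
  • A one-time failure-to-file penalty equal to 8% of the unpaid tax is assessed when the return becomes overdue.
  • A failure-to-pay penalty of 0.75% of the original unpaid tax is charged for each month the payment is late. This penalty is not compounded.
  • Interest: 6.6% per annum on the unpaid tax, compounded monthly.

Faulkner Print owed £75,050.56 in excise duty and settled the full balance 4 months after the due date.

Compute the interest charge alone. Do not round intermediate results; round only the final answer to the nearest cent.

Interest (6.6%/yr ÷ 12 = 0.55%/month): £75,050.56 × ((1 + 0.0055)^4 − 1) = £1,664.7840…

£1,664.78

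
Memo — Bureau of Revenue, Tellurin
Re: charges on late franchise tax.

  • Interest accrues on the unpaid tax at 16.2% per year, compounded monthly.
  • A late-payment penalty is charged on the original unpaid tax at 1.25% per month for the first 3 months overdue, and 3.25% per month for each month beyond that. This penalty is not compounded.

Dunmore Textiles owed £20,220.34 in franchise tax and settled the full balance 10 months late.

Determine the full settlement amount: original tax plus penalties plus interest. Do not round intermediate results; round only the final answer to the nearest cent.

£28,480.42

Penalty, months 1–3: 3 × 1.25% × £20,220.34 = £758.26…
Penalty, months 4–10: 7 × 3.25% × £20,220.34 = £4,600.13…
Interest (16.2%/yr ÷ 12 = 1.35%/month): £20,220.34 × ((1 + 0.0135)^10 − 1) = £2,901.6913…
Total = £20,220.34 + £5,358.3901 + £2,901.6913… = £28,480.42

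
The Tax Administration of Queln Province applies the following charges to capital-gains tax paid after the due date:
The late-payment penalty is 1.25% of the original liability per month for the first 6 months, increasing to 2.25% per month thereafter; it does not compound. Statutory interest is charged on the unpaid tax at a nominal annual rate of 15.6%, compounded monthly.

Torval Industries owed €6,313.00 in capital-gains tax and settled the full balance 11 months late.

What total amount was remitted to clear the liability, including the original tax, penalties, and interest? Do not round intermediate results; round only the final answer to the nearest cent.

€8,460.47

Penalty, months 1–6: 6 × 1.25% × €6,313.00 = €473.48…
Penalty, months 7–11: 5 × 2.25% × €6,313.00 = €710.21…
Interest (15.6%/yr ÷ 12 = 1.3%/month): €6,313.00 × ((1 + 0.013)^11 − 1) = €963.7874…
Total = €6,313.00 + €1,183.6875 + €963.7874… = €8,460.47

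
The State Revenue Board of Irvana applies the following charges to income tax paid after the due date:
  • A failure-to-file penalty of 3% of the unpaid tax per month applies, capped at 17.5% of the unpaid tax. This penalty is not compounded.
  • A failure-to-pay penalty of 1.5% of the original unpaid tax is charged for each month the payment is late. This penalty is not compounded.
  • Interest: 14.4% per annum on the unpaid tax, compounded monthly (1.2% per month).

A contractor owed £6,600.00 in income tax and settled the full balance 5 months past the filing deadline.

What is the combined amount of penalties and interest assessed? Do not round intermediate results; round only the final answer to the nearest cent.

Failure-to-file: 5 × 3% × £6,600.00 = £990.00 (under the 17.5% cap)
Failure-to-pay penalty = 1.5% × £6,600.00 × 5 mo = £495.00
Interest: £6,600.00 × ((1 + 0.012)^5 − 1) = £6,600.00 × 0.0614574… = £405.6187…
Penalties + interest = £1,485.0000 + £405.6187… = £1,890.62

£1,890.62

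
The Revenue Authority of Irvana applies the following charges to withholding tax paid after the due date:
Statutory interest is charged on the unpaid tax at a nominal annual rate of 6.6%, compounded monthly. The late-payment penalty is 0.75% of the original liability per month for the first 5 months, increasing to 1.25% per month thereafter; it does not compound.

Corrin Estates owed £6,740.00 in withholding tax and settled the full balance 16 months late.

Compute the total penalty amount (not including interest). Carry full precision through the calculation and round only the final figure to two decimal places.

Penalty, months 1–5: 5 × 0.75% × £6,740.00 = £252.75
Penalty, months 6–16: 11 × 1.25% × £6,740.00 = £926.75
Total penalty = £252.75 + £926.75 = £1,179.50

£1,179.50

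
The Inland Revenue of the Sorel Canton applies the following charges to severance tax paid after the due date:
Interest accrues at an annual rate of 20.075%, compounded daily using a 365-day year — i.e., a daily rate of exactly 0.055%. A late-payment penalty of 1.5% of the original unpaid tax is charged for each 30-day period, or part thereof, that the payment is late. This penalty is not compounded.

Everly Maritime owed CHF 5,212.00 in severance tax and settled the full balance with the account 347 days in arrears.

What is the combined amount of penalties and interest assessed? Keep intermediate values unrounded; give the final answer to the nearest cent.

CHF 2,033.80

Penalty periods: ⌈347/30⌉ = 12; penalty = 12 × 1.5% × CHF 5,212.00 = CHF 938.16
Interest: CHF 5,212.00 × ((1 + 0.00055)^347 − 1) = CHF 5,212.00 × 0.21021440… = CHF 1,095.6375…
Penalties + interest = CHF 938.1600 + CHF 1,095.6375… = CHF 2,033.80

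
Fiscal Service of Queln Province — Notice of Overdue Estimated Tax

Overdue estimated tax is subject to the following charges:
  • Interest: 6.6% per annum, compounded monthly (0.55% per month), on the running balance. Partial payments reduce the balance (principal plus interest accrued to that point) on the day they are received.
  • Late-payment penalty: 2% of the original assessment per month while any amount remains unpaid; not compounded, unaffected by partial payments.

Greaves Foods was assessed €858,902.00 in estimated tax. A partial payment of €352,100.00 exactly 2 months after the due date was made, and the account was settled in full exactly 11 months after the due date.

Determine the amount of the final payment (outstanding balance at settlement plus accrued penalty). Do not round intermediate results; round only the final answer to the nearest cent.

Balance at month 2: €858,902.0000 × (1 + 0.0055)^2 = €868,375.9038…
After €352,100.00 payment: €868,375.9038… − €352,100.00 = €516,275.9038…
Balance at month 11: €516,275.9038… × (1 + 0.0055)^9 = €542,401.0606…
Penalty: 11 × 2% × €858,902.00 = €188,958.44
Final settlement = outstanding balance + penalty = €542,401.0606… + €188,958.44 = €731,359.50

€731,359.50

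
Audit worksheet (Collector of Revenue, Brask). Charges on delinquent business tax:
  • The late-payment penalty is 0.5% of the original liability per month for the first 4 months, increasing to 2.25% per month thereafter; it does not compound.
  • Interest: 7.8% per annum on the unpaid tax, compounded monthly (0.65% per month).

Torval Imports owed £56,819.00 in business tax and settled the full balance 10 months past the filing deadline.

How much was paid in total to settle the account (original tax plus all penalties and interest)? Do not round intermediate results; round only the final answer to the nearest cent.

Penalty, months 1–4: 4 × 0.5% × £56,819.00 = £1,136.38
Penalty, months 5–10: 6 × 2.25% × £56,819.00 = £7,670.57…
Interest: £56,819.00 × ((1 + 0.0065)^10 − 1) = £56,819.00 × 0.0669346… = £3,803.1561…
Total = £56,819.00 + £8,806.9450 + £3,803.1561… = £69,429.10

£69,429.10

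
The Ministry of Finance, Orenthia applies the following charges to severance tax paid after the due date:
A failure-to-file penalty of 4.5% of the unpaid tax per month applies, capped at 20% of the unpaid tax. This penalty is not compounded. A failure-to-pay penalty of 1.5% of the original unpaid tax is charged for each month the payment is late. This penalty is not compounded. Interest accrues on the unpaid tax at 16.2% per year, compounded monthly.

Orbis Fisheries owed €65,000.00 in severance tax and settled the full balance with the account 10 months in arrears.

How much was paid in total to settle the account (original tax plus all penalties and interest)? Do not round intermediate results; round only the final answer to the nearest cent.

Failure-to-file: 10 × 4.5% × €65,000.00 = €29,250.00, capped at 20% × €65,000.00 = €13,000.00
Failure-to-pay penalty = 1.5% × €65,000.00 × 10 mo = €9,750.00
Interest (16.2%/yr ÷ 12 = 1.35%/month): €65,000.00 × ((1 + 0.0135)^10 − 1) = €9,327.7330…
Total = €65,000.00 + €22,750.0000 + €9,327.7330… = €97,077.73

€97,077.73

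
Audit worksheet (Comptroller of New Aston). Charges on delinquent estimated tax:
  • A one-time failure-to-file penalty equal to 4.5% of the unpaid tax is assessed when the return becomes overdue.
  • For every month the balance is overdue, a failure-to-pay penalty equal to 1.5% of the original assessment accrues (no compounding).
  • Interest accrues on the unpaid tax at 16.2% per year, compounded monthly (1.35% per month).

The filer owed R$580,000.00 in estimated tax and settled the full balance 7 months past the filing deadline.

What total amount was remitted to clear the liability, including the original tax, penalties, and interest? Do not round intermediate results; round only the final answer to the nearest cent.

R$724,080.43

Failure-to-file penalty: 4.5% × R$580,000.00 = R$26,100.00
Failure-to-pay penalty: 7 × 1.5% × R$580,000.00 = R$60,900.00
Interest: R$580,000.00 × ((1 + 0.0135)^7 − 1) = R$580,000.00 × 0.0984145… = R$57,080.4304…
Total = R$580,000.00 + R$87,000.0000 + R$57,080.4304… = R$724,080.43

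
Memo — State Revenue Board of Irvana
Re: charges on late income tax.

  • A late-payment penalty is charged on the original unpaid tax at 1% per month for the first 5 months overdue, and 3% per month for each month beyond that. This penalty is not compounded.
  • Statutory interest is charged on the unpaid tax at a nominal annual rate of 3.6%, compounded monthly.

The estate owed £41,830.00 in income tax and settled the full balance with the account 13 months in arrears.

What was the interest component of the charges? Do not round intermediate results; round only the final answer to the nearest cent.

£1,661.06

Interest (3.6%/yr ÷ 12 = 0.3%/month): £41,830.00 × ((1 + 0.003)^13 − 1) = £1,661.0601…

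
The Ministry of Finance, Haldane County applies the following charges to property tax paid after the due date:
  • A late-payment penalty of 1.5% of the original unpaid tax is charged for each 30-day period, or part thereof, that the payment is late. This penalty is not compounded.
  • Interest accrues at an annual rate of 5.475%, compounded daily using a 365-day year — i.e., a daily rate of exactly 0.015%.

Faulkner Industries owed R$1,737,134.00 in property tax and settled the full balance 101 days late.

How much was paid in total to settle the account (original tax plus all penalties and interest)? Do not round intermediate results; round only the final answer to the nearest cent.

Penalty periods: ⌈101/30⌉ = 4; penalty = 4 × 1.5% × R$1,737,134.00 = R$104,228.04
Interest: R$1,737,134.00 × ((1 + 0.00015)^101 − 1) = R$1,737,134.00 × 0.01526419… = R$26,515.9426…
Total = R$1,737,134.00 + R$104,228.0400 + R$26,515.9426… = R$1,867,877.98

R$1,867,877.98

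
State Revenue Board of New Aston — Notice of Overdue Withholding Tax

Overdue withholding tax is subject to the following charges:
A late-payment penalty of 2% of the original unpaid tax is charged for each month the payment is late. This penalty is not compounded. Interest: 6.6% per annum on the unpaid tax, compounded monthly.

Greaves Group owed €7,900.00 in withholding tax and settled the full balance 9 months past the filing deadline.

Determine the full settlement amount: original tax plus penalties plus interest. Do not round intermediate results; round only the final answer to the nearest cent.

€9,721.76

Late-payment penalty = 2% × €7,900.00 × 9 mo = €1,422.00
Interest (6.6%/yr ÷ 12 = 0.55%/month): €7,900.00 × ((1 + 0.0055)^9 − 1) = €399.7644…
Total = €7,900.00 + €1,422.0000 + €399.7644… = €9,721.76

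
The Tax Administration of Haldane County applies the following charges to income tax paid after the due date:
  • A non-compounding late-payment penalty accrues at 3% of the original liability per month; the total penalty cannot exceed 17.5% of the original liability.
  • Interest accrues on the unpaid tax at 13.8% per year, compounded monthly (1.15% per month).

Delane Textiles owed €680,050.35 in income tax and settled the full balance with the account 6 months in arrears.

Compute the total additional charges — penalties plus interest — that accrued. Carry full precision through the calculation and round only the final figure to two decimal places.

€167,302.20

Penalty (uncapped): 6 × 3% × €680,050.35 = €122,409.06…; cap = 17.5% × €680,050.35 = €119,008.81… → penalty = €119,008.81…
Interest: €680,050.35 × ((1 + 0.0115)^6 − 1) = €680,050.35 × 0.0710144… = €48,293.3887…
Penalties + interest = €119,008.8113… + €48,293.3887… = €167,302.20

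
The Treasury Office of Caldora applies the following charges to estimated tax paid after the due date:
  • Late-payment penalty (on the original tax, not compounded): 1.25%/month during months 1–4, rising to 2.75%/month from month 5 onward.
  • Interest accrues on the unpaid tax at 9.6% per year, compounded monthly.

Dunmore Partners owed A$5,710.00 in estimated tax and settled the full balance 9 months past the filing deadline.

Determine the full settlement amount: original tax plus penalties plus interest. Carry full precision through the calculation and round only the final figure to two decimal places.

Penalty, months 1–4: 4 × 1.25% × A$5,710.00 = A$285.50
Penalty, months 5–9: 5 × 2.75% × A$5,710.00 = A$785.13…
Interest (9.6%/yr ÷ 12 = 0.8%/month): A$5,710.00 × ((1 + 0.008)^9 − 1) = A$424.5244…
Total = A$5,710.00 + A$1,070.6250 + A$424.5244… = A$7,205.15

A$7,205.15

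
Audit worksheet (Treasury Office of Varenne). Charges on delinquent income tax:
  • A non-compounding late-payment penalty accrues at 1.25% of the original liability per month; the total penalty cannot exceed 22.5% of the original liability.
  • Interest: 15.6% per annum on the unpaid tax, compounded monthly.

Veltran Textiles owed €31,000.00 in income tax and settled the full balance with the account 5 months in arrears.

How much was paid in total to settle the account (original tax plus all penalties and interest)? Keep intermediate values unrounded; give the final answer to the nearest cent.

€35,005.58

Penalty: 5 × 1.25% × €31,000.00 = €1,937.50 (below the 22.5% cap of €6,975.00)
Interest (15.6%/yr ÷ 12 = 1.3%/month): €31,000.00 × ((1 + 0.013)^5 − 1) = €2,068.0755…
Total = €31,000.00 + €1,937.5000 + €2,068.0755… = €35,005.58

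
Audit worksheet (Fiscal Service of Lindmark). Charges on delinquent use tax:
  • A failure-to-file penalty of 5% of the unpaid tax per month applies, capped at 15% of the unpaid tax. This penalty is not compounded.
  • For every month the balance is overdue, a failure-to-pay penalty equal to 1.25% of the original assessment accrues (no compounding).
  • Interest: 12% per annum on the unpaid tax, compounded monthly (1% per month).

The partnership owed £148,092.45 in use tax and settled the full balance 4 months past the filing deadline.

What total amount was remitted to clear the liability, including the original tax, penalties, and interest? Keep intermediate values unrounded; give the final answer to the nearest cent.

£183,724.09

Failure-to-file: 4 × 5% × £148,092.45 = £29,618.49, capped at 15% × £148,092.45 = £22,213.87…
Failure-to-pay penalty = 1.25% × £148,092.45 × 4 mo = £7,404.62…
Interest: £148,092.45 × ((1 + 0.01)^4 − 1) = £148,092.45 × 0.0406040… = £6,013.1473…
Total = £148,092.45 + £29,618.4900 + £6,013.1473… = £183,724.09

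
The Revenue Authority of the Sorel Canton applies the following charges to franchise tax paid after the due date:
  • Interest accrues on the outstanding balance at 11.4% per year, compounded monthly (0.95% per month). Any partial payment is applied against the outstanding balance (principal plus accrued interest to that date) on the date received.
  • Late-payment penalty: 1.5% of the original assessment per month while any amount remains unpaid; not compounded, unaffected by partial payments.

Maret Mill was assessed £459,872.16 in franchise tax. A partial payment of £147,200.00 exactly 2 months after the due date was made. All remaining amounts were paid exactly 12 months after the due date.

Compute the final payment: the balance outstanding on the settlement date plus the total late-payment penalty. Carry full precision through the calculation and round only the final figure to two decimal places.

£436,105.21

Balance at month 2: £459,872.1600 × (1 + 0.0095)^2 = £468,651.2345…
After £147,200.00 payment: £468,651.2345… − £147,200.00 = £321,451.2345…
Balance at month 12: £321,451.2345… × (1 + 0.0095)^10 = £353,328.2243…
Penalty: 12 × 1.5% × £459,872.16 = £82,776.99…
Final settlement = outstanding balance + penalty = £353,328.2243… + £82,776.99… = £436,105.21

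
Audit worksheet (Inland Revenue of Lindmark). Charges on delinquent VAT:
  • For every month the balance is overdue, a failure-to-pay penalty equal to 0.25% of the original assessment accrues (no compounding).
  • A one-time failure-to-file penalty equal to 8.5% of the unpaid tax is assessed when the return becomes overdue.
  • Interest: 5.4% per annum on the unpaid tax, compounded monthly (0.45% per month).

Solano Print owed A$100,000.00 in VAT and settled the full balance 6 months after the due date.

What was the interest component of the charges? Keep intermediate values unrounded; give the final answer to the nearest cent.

A$2,730.56

Interest: A$100,000.00 × ((1 + 0.0045)^6 − 1) = A$100,000.00 × 0.0273056… = A$2,730.5579…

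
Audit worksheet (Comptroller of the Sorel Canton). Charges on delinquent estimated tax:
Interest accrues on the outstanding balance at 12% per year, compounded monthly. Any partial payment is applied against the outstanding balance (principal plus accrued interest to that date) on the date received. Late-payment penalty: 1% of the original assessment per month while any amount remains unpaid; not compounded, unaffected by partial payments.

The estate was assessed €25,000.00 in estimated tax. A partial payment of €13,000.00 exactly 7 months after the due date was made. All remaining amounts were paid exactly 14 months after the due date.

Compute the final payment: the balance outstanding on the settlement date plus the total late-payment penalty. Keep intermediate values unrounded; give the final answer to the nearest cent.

€18,299.10

Monthly rate = 12% ÷ 12 = 1%
Balance at month 7: €25,000.0000 × (1 + 0.01)^7 = €26,803.3838…
After €13,000.00 payment: €26,803.3838… − €13,000.00 = €13,803.3838…
Balance at month 14: €13,803.3838… × (1 + 0.01)^7 = €14,799.0958…
Penalty: 14 × 1% × €25,000.00 = €3,500.00
Final settlement = outstanding balance + penalty = €14,799.0958… + €3,500.00 = €18,299.10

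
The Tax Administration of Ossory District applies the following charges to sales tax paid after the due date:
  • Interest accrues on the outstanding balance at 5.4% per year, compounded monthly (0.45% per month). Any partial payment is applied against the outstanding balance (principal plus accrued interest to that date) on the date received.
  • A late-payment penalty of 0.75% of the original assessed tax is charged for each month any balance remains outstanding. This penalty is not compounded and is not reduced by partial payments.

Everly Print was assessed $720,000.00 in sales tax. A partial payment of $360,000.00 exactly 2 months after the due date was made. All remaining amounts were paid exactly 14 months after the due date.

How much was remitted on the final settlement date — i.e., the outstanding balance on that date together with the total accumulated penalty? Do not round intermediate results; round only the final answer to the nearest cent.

Balance at month 2: $720,000.0000 × (1 + 0.0045)^2 = $726,494.5800
After $360,000.00 payment: $726,494.5800 − $360,000.00 = $366,494.5800
Balance at month 14: $366,494.5800 × (1 + 0.0045)^12 = $386,782.5296…
Penalty: 14 × 0.75% × $720,000.00 = $75,600.00
Final settlement = outstanding balance + penalty = $386,782.5296… + $75,600.00 = $462,382.53

$462,382.53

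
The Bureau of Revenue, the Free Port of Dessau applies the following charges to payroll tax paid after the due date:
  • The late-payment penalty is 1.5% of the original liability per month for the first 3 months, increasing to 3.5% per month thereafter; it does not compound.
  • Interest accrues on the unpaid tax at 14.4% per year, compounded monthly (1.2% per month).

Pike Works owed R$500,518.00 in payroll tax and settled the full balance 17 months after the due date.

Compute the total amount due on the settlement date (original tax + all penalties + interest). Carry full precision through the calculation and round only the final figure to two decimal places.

Penalty, months 1–3: 3 × 1.5% × R$500,518.00 = R$22,523.31
Penalty, months 4–17: 14 × 3.5% × R$500,518.00 = R$245,253.82
Interest: R$500,518.00 × ((1 + 0.012)^17 − 1) = R$500,518.00 × 0.2248100… = R$112,521.4361…
Total = R$500,518.00 + R$267,777.1300 + R$112,521.4361… = R$880,816.57

R$880,816.57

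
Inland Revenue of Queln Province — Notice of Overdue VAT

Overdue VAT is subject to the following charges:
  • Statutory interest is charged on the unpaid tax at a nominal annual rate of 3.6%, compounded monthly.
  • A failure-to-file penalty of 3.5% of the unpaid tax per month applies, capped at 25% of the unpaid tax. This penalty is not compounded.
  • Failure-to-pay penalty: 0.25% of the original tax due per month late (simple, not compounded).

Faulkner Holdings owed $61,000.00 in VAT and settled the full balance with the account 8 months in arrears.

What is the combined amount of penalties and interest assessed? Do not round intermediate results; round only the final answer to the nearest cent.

$17,949.46

Failure-to-file: 8 × 3.5% × $61,000.00 = $17,080.00, capped at 25% × $61,000.00 = $15,250.00
Failure-to-pay penalty = 0.25% × $61,000.00 × 8 mo = $1,220.00
Interest (3.6%/yr ÷ 12 = 0.3%/month): $61,000.00 × ((1 + 0.003)^8 − 1) = $1,479.4646…
Penalties + interest = $16,470.0000 + $1,479.4646… = $17,949.46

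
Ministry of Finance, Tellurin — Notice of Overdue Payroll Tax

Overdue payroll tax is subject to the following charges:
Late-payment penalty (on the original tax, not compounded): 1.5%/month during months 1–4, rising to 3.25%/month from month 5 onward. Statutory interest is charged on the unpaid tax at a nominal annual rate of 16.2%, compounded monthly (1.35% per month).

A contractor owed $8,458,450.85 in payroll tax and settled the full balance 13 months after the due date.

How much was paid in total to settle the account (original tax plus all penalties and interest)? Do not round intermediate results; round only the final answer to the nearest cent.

$13,050,911.79

Penalty, months 1–4: 4 × 1.5% × $8,458,450.85 = $507,507.05…
Penalty, months 5–13: 9 × 3.25% × $8,458,450.85 = $2,474,096.87…
Interest: $8,458,450.85 × ((1 + 0.0135)^13 − 1) = $8,458,450.85 × 0.1904435… = $1,610,857.0153…
Total = $8,458,450.85 + $2,981,603.9246… + $1,610,857.0153… = $13,050,911.79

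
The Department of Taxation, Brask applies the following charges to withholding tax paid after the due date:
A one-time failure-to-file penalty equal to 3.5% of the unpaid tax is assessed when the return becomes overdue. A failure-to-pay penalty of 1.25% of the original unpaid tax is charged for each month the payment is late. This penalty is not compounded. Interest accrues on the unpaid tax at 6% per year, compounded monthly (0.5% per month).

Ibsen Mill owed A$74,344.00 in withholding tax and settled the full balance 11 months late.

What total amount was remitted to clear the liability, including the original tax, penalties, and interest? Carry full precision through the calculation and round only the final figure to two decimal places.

A$91,361.03

Failure-to-file penalty: 3.5% × A$74,344.00 = A$2,602.04
Failure-to-pay penalty: 11 × 1.25% × A$74,344.00 = A$10,222.30
Interest: A$74,344.00 × ((1 + 0.005)^11 − 1) = A$74,344.00 × 0.0563958… = A$4,192.6918…
Total = A$74,344.00 + A$12,824.3400 + A$4,192.6918… = A$91,361.03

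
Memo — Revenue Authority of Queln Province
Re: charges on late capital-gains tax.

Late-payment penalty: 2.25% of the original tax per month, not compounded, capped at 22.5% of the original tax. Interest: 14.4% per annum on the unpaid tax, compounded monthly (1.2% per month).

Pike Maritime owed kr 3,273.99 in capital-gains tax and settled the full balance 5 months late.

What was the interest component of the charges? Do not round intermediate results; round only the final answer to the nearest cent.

Interest: kr 3,273.99 × ((1 + 0.012)^5 − 1) = kr 3,273.99 × 0.0614574… = kr 201.2109…

kr 201.21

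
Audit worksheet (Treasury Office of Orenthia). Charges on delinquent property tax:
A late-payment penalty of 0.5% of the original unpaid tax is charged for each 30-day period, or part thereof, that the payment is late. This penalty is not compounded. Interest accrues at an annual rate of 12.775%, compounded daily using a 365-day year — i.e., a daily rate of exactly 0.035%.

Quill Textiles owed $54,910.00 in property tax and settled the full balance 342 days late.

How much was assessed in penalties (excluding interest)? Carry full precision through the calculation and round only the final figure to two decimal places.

$3,294.60

Penalty periods: ⌈342/30⌉ = 12; penalty = 12 × 0.5% × $54,910.00 = $3,294.60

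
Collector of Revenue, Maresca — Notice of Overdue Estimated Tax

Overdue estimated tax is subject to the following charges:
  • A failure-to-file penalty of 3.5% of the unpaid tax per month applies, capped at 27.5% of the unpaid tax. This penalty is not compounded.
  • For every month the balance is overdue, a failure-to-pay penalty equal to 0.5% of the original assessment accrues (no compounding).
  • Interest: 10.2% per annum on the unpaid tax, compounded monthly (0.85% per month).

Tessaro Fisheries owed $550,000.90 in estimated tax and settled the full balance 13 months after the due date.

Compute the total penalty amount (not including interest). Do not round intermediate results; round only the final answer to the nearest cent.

Failure-to-file: 13 × 3.5% × $550,000.90 = $250,250.41…, capped at 27.5% × $550,000.90 = $151,250.25…
Failure-to-pay penalty = 0.5% × $550,000.90 × 13 mo = $35,750.06…
Total penalty = $151,250.25… + $35,750.06… = $187,000.31

$187,000.31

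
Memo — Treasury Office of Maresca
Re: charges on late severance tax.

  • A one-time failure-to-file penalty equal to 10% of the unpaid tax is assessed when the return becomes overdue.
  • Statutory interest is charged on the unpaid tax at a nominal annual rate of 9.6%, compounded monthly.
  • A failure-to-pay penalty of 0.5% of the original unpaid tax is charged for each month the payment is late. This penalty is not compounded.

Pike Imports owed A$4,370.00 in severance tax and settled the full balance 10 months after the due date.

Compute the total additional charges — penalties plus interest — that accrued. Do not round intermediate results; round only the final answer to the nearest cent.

A$1,017.96

Failure-to-file penalty: 10% × A$4,370.00 = A$437.00
Failure-to-pay penalty: 10 × 0.5% × A$4,370.00 = A$218.50
Interest (9.6%/yr ÷ 12 = 0.8%/month): A$4,370.00 × ((1 + 0.008)^10 − 1) = A$362.4579…
Penalties + interest = A$655.5000 + A$362.4579… = A$1,017.96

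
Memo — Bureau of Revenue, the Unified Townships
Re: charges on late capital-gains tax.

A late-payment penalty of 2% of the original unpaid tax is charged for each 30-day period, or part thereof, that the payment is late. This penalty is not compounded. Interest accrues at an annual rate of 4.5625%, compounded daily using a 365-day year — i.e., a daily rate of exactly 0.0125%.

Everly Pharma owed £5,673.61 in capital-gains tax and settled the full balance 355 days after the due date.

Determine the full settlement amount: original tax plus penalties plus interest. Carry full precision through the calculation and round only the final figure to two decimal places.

£7,292.70

Penalty periods: ⌈355/30⌉ = 12; penalty = 12 × 2% × £5,673.61 = £1,361.67…
Interest: £5,673.61 × ((1 + 0.000125)^355 − 1) = £5,673.61 × 0.04537140… = £257.4196…
Total = £5,673.61 + £1,361.6664 + £257.4196… = £7,292.70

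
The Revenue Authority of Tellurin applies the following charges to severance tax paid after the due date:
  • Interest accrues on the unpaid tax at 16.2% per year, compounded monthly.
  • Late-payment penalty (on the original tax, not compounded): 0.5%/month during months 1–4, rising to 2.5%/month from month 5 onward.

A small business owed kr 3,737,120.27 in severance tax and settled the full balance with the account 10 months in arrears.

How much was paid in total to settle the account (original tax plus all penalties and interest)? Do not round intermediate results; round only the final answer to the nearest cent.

Penalty, months 1–4: 4 × 0.5% × kr 3,737,120.27 = kr 74,742.41…
Penalty, months 5–10: 6 × 2.5% × kr 3,737,120.27 = kr 560,568.04…
Interest (16.2%/yr ÷ 12 = 1.35%/month): kr 3,737,120.27 × ((1 + 0.0135)^10 − 1) = kr 536,290.1542…
Total = kr 3,737,120.27 + kr 635,310.4459 + kr 536,290.1542… = kr 4,908,720.87

kr 4,908,720.87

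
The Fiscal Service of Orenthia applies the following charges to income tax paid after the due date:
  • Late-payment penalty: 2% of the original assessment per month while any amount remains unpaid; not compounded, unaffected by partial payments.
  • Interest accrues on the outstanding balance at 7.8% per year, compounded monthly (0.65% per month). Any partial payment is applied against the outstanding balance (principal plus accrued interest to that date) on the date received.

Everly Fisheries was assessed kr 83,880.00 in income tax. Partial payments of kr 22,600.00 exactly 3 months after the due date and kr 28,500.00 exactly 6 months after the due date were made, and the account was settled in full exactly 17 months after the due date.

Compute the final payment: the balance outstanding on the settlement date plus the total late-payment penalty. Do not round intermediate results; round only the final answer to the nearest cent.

Balance at month 3: kr 83,880.0000 × (1 + 0.0065)^3 = kr 85,526.3148…
After kr 22,600.00 payment: kr 85,526.3148… − kr 22,600.00 = kr 62,926.3148…
Balance at month 6: kr 62,926.3148… × (1 + 0.0065)^3 = kr 64,161.3712…
After kr 28,500.00 payment: kr 64,161.3712… − kr 28,500.00 = kr 35,661.3712…
Balance at month 17: kr 35,661.3712… × (1 + 0.0065)^11 = kr 38,295.6644…
Penalty: 17 × 2% × kr 83,880.00 = kr 28,519.20
Final settlement = outstanding balance + penalty = kr 38,295.6644… + kr 28,519.20 = kr 66,814.86

kr 66,814.86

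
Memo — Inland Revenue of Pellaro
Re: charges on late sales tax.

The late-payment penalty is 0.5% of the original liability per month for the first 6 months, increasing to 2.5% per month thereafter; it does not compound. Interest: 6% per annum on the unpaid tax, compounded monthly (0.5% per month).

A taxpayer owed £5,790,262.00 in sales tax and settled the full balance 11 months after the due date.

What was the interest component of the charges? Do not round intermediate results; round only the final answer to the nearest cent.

£326,546.65

Interest: £5,790,262.00 × ((1 + 0.005)^11 − 1) = £5,790,262.00 × 0.0563958… = £326,546.6470…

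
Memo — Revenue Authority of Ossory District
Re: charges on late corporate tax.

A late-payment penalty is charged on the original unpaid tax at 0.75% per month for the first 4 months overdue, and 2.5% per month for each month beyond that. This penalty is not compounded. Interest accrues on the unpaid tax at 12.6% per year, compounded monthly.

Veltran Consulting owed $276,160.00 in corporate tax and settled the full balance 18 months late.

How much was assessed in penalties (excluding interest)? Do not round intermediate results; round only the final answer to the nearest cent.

$104,940.80

Penalty, months 1–4: 4 × 0.75% × $276,160.00 = $8,284.80
Penalty, months 5–18: 14 × 2.5% × $276,160.00 = $96,656.00
Total penalty = $8,284.80 + $96,656.00 = $104,940.80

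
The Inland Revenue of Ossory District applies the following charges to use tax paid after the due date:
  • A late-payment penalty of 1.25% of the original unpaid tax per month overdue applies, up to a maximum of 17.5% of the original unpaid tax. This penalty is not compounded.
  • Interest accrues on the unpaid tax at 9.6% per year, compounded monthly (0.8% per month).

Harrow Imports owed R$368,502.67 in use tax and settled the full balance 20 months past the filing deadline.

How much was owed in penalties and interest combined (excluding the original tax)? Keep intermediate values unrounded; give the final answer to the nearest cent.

R$128,151.98

Penalty (uncapped): 20 × 1.25% × R$368,502.67 = R$92,125.67…; cap = 17.5% × R$368,502.67 = R$64,487.97… → penalty = R$64,487.97…
Interest: R$368,502.67 × ((1 + 0.008)^20 − 1) = R$368,502.67 × 0.1727640… = R$63,664.0113…
Penalties + interest = R$64,487.9673… + R$63,664.0113… = R$128,151.98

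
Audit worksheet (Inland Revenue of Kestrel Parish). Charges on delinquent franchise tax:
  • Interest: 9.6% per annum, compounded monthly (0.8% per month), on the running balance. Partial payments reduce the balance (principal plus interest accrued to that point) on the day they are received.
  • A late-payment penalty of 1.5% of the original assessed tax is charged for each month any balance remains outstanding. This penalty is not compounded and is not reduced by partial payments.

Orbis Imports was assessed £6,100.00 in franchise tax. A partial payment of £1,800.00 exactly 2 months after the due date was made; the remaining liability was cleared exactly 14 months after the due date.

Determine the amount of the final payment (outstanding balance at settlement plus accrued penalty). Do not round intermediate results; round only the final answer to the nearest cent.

Balance at month 2: £6,100.0000 × (1 + 0.008)^2 = £6,197.9904
After £1,800.00 payment: £6,197.9904 − £1,800.00 = £4,397.9904
Balance at month 14: £4,397.9904 × (1 + 0.008)^12 = £4,839.2790…
Penalty: 14 × 1.5% × £6,100.00 = £1,281.00
Final settlement = outstanding balance + penalty = £4,839.2790… + £1,281.00 = £6,120.28

£6,120.28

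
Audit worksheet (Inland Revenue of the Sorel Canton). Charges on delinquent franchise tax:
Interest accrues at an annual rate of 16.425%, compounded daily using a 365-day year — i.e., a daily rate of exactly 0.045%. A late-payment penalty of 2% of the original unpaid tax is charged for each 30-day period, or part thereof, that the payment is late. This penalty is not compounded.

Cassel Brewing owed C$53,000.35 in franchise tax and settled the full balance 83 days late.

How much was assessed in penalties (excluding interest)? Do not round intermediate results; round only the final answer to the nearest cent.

Penalty periods: ⌈83/30⌉ = 3; penalty = 3 × 2% × C$53,000.35 = C$3,180.02…

C$3,180.02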